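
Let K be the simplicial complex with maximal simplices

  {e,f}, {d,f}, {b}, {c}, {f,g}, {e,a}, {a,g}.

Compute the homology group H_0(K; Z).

Order the vertices as a < b < c < d < e < f < g. Listing each simplex with vertices in this order, K has dimension 1 with simplices:

  0-simplices (7): a, b, c, d, e, f, g
  1-simplices (5): ae, ag, df, ef, fg

giving chain groups C_0 ≅ Z^7, C_1 ≅ Z^5.

The boundary map ∂_1: C_1 → C_0 is given by ∂[p,q] = [q] − [p].
The 7×5 boundary matrix has rank 4 and Smith normal form diag(1,1,1,1).

Computing H_k = (kernel of ∂_k) / (image of ∂_{k+1}):

  H_0: rank C_0 − rank ∂_1 = 7 − 4 = 3, and the invariant factors of ∂_1 are all 1, so H_0 = Z^3.

H_0 = Z^3.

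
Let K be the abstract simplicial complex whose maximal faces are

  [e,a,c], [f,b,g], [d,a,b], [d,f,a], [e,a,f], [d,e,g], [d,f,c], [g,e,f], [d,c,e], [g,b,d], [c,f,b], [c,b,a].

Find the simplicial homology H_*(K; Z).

H_0 = Z,  H_1 = Z_2,  H_2 = 0.

Order the vertices as a < b < c < d < e < f < g. Listing each simplex with vertices in this order, K has dimension 2 with simplices:

  0-simplices (7): a, b, c, d, e, f, g
  1-simplices (18): ab, ac, ad, ae, af, bc, bd, bf, bg, cd, ce, cf, de, df, dg, ef, eg, fg
  2-simplices (12): abc, abd, ace, adf, aef, bcf, bdg, bfg, cde, cdf, deg, efg

Hence C_0 ≅ Z^7, C_1 ≅ Z^18, C_2 ≅ Z^12.

Boundary ∂_1: C_1 → C_0 sends each edge [p,q] (with p < q) to q − p.
As a 7×18 matrix over Z this has rank 6, with invariant factors (1,1,1,1,1,1).

The boundary map ∂_2: C_2 → C_1 maps a triangle to the signed sum of its edges. For instance
  ∂cde = de − ce + cd,
  ∂bdg = dg − bg + bd.
The resulting 18×12 matrix has rank 12, and its Smith normal form has invariant factors (1,1,1,1,1,1,1,1,1,1,1,2).

Now H_k = ker ∂_k / im ∂_{k+1}, so:

  H_0: rank C_0 − rank ∂_1 = 7 − 6 = 1, and the invariant factors of ∂_1 are all 1, so H_0 ≅ Z.
  H_1: rank ker ∂_1 − rank ∂_2 = (18 − 6) − 12 = 0, and ∂_2 has invariant factor 2 > 1, so H_1 ≅ Z_2.
  H_2: rank ker ∂_2 − rank ∂_3 = (12 − 12) − 0 = 0, and there is no ∂_3, so H_2 ≅ 0.

As a check, the Euler characteristic is 7 − 18 + 12 = 1, which agrees with 1 − 0 + 0 = 1.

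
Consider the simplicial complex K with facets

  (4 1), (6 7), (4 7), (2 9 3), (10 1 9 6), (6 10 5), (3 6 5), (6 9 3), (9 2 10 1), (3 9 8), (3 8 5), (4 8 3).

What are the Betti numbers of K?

We work with the vertex ordering 1 < 2 < 3 < 4 < 5 < 6 < 7 < 8 < 9 < 10. The simplices of K, each written with vertices in increasing order, are:

  0-simplices (10): [1], [2], [3], [4], [5], [6], [7], [8], [9], [10]
  1-simplices (23): (23 of them)
  2-simplices (14): [1,2,9], [1,2,10], [1,6,9], [1,6,10], [1,9,10], [2,3,9], [2,9,10], [3,4,8], [3,5,6], [3,5,8], [3,6,9], [3,8,9], [5,6,10], [6,9,10]
  3-simplices (2): [1,2,9,10], [1,6,9,10]

so the chain groups are C_0 ≅ Z^10, C_1 ≅ Z^23, C_2 ≅ Z^14, C_3 ≅ Z^2.

∂_1: C_1 → C_0 sends each edge [p,q] (with p < q) to q − p. For instance
  ∂[3,5] = [5] − [3].
The 10×23 boundary matrix has rank 9 and Smith normal form diag(1,1,1,1,1,1,1,1,1).

The boundary map ∂_2: C_2 → C_1 maps a triangle to the signed sum of its edges. For instance
  ∂[2,9,10] = [9,10] − [2,10] + [2,9],
  ∂[3,4,8] = [4,8] − [3,8] + [3,4].
The 23×14 boundary matrix has rank 12 and Smith normal form diag(1,1,1,1,1,1,1,1,1,1,1,1).

The boundary map ∂_3: C_3 → C_2 sends each 3-simplex σ to the alternating sum Σ_i (−1)^i (σ with its i-th vertex removed). For instance
  ∂[1,6,9,10] = [6,9,10] − [1,9,10] + [1,6,10] − [1,6,9],
  ∂[1,2,9,10] = [2,9,10] − [1,9,10] + [1,2,10] − [1,2,9].
The resulting 14×2 matrix has rank 2, and its Smith normal form has invariant factors (1,1).

Reading off H_k = ker ∂_k / im ∂_{k+1}:

  H_0: rank C_0 − rank ∂_1 = 10 − 9 = 1, and the invariant factors of ∂_1 are all 1, so H_0 = Z.
  H_1: rank ker ∂_1 − rank ∂_2 = (23 − 9) − 12 = 2, and the invariant factors of ∂_2 are all 1, so H_1 = Z^2.
  H_2: rank ker ∂_2 − rank ∂_3 = (14 − 12) − 2 = 0, and the invariant factors of ∂_3 are all 1, so H_2 = 0.
  H_3: rank ker ∂_3 − rank ∂_4 = (2 − 2) − 0 = 0, and there is no ∂_4, so H_3 = 0.

Hence the Betti numbers are b_0 = 1, b_1 = 2, b_2 = 0, b_3 = 0.

b_0 = 1, b_1 = 2, b_2 = 0, b_3 = 0.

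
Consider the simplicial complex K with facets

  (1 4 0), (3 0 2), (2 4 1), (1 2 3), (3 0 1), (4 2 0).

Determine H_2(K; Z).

Order the vertices as 0 < 1 < 2 < 3 < 4. Listing each simplex with vertices in this order, K has dimension 2 with simplices:

  0-simplices (5): [0], [1], [2], [3], [4]
  1-simplices (9): [0,1], [0,2], [0,3], [0,4], [1,2], [1,3], [1,4], [2,3], [2,4]
  2-simplices (6): [0,1,3], [0,1,4], [0,2,3], [0,2,4], [1,2,3], [1,2,4]

so the chain groups are C_0 ≅ Z^5, C_1 ≅ Z^9, C_2 ≅ Z^6.

∂_1: C_1 → C_0 maps an edge to its endpoints' difference, ∂[p,q] = q − p.
This gives a 5×9 integer matrix of rank 4; reducing to Smith normal form yields diagonal entries (1,1,1,1).

∂_2: C_2 → C_1 sends each 2-simplex [p,q,r] to [q,r] − [p,r] + [p,q]. For instance
  ∂[0,2,4] = [2,4] − [0,4] + [0,2],
  ∂[1,2,4] = [2,4] − [1,4] + [1,2].
As a 9×6 matrix over Z this has rank 5, with invariant factors (1,1,1,1,1).

Now H_k = ker ∂_k / im ∂_{k+1}, so:

  H_2: rank ker ∂_2 − rank ∂_3 = (6 − 5) − 0 = 1, and there is no ∂_3, so H_2 = Z.

H_2 ≅ Z.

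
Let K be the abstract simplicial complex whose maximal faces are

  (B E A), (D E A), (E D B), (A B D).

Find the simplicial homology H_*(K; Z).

Order the vertices as A < B < D < E. Listing each simplex with vertices in this order, K has dimension 2 with simplices:

  0-simplices (4): A, B, D, E
  1-simplices (6): AB, AD, AE, BD, BE, DE
  2-simplices (4): ABD, ABE, ADE, BDE

so the chain groups are C_0 ≅ Z^4, C_1 ≅ Z^6, C_2 ≅ Z^4.

Boundary ∂_1: C_1 → C_0 sends each edge [p,q] (with p < q) to q − p.
This gives a 4×6 integer matrix of rank 3; reducing to Smith normal form yields diagonal entries (1,1,1).

∂_2: C_2 → C_1 sends each 2-simplex [p,q,r] to [q,r] − [p,r] + [p,q]. For instance
  ∂ABD = BD − AD + AB,
  ∂BDE = DE − BE + BD.
This gives a 6×4 integer matrix of rank 3; reducing to Smith normal form yields diagonal entries (1,1,1).

From H_k ≅ ker(∂_k) / im(∂_{k+1}) we obtain:

  H_0: rank C_0 − rank ∂_1 = 4 − 3 = 1, and the invariant factors of ∂_1 are all 1, so H_0 = Z.
  H_1: rank ker ∂_1 − rank ∂_2 = (6 − 3) − 3 = 0, and the invariant factors of ∂_2 are all 1, so H_1 = 0.
  H_2: rank ker ∂_2 − rank ∂_3 = (4 − 3) − 0 = 1, and there is no ∂_3, so H_2 = Z.

(K is a triangulation of the 2-sphere S^2.)

H_0 = Z,  H_1 = 0,  H_2 = Z.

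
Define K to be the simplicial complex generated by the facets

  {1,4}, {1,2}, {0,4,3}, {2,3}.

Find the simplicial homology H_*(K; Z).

Take the total order 0 < 1 < 2 < 3 < 4 on the vertex set. Then K (dimension 2) consists of the simplices:

  0-simplices (5): [0], [1], [2], [3], [4]
  1-simplices (6): [0,3], [0,4], [1,2], [1,4], [2,3], [3,4]
  2-simplices (1): [0,3,4]

giving chain groups C_0 ≅ Z^5, C_1 ≅ Z^6, C_2 ≅ Z^1.

The boundary map ∂_1: C_1 → C_0 maps an edge to its endpoints' difference, ∂[p,q] = q − p.
This gives a 5×6 integer matrix of rank 4; reducing to Smith normal form yields diagonal entries (1,1,1,1).

The boundary map ∂_2: C_2 → C_1 sends each 2-simplex [p,q,r] to [q,r] − [p,r] + [p,q]. For instance
  ∂[0,3,4] = [3,4] − [0,4] + [0,3].
The 6×1 boundary matrix has rank 1 and Smith normal form diag(1).

Now H_k = ker ∂_k / im ∂_{k+1}, so:

  H_0: rank C_0 − rank ∂_1 = 5 − 4 = 1, and the invariant factors of ∂_1 are all 1, so H_0 ≅ Z.
  H_1: rank ker ∂_1 − rank ∂_2 = (6 − 4) − 1 = 1, and the invariant factors of ∂_2 are all 1, so H_1 ≅ Z.
  H_2: rank ker ∂_2 − rank ∂_3 = (1 − 1) − 0 = 0, and there is no ∂_3, so H_2 ≅ 0.

As a check, the Euler characteristic is 5 − 6 + 1 = 0, which agrees with 1 − 1 + 0 = 0.

H_0 = Z,  H_1 = Z,  H_2 = 0.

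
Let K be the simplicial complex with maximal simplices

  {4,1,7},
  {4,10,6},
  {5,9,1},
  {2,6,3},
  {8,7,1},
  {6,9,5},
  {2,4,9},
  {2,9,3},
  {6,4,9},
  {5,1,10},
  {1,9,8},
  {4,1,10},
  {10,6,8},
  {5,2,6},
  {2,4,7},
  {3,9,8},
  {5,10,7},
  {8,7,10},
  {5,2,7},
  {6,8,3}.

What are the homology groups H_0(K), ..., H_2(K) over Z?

H_0 ≅ Z,  H_1 ≅ Z ⊕ Z/2,  H_2 = 0.

Take the total order 1 < 2 < 3 < 4 < 5 < 6 < 7 < 8 < 9 < 10 on the vertex set. Then K (dimension 2) consists of the simplices:

  0-simplices (10): [1], [2], [3], [4], [5], [6], [7], [8], [9], [10]
  1-simplices (30): (30 of them)
  2-simplices (20): (20 of them)

so the chain groups are C_0 ≅ Z^10, C_1 ≅ Z^30, C_2 ≅ Z^20.

Boundary ∂_1: C_1 → C_0 maps an edge to its endpoints' difference, ∂[p,q] = q − p.
The 10×30 boundary matrix has rank 9 and Smith normal form diag(1,1,1,1,1,1,1,1,1).

The boundary map ∂_2: C_2 → C_1 sends each 2-simplex [p,q,r] to [q,r] − [p,r] + [p,q]. For instance
  ∂[2,5,7] = [5,7] − [2,7] + [2,5],
  ∂[6,8,10] = [8,10] − [6,10] + [6,8].
As a 30×20 matrix over Z this has rank 20, with invariant factors (1,1,1,1,1,1,1,1,1,1,1,1,1,1,1,1,1,1,1,2).

Reading off H_k = ker ∂_k / im ∂_{k+1}:

  H_0: rank C_0 − rank ∂_1 = 10 − 9 = 1, and the invariant factors of ∂_1 are all 1, so H_0 = Z.
  H_1: rank ker ∂_1 − rank ∂_2 = (30 − 9) − 20 = 1, and ∂_2 has invariant factor 2 > 1, so H_1 = Z ⊕ Z/2.
  H_2: rank ker ∂_2 − rank ∂_3 = (20 − 20) − 0 = 0, and there is no ∂_3, so H_2 = 0.

As a check, the Euler characteristic is 10 − 30 + 20 = 0, which agrees with 1 − 1 + 0 = 0.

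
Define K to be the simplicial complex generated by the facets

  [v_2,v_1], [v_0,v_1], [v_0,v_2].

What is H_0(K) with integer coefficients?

Fix the vertex order v_0 < v_1 < v_2 and write every simplex with vertices in increasing order. Then dim K = 1 and the simplices of K are:

  0-simplices (3): [v_0], [v_1], [v_2]
  1-simplices (3): [v_0,v_1], [v_0,v_2], [v_1,v_2]

giving chain groups C_0 ≅ Z^3, C_1 ≅ Z^3.

Boundary ∂_1: C_1 → C_0 is given by ∂[p,q] = [q] − [p].
The 3×3 boundary matrix has rank 2 and Smith normal form diag(1,1).

From H_k ≅ ker(∂_k) / im(∂_{k+1}) we obtain:

  H_0: rank C_0 − rank ∂_1 = 3 − 2 = 1, and the invariant factors of ∂_1 are all 1, so H_0 ≅ Z.

(K is a triangulation of the circle S^1.)

H_0 ≅ Z.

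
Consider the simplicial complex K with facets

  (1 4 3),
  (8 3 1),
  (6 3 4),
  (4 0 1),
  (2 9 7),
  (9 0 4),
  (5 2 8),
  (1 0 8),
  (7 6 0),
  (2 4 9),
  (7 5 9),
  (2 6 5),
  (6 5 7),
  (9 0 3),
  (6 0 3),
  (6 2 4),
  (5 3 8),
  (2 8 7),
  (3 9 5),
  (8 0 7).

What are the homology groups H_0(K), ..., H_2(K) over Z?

K has 10 vertices, 30 edges, 20 triangles.
rank ∂_0 = 0, rank ∂_1 = 9 ⇒ b_0 = 10 − 0 − 9 = 1; all invariant factors of ∂_1 are 1 so no torsion. So H_0 = Z.
rank ∂_1 = 9, rank ∂_2 = 20 ⇒ b_1 = 30 − 9 − 20 = 1; ∂_2 has invariant factor(s) [2] giving torsion. So H_1 = Z ⊕ Z/2.
rank ∂_2 = 20, rank ∂_3 = 0 ⇒ b_2 = 20 − 20 − 0 = 0. So H_2 = 0.

H_0 ≅ Z,  H_1 ≅ Z ⊕ Z/2,  H_2 = 0.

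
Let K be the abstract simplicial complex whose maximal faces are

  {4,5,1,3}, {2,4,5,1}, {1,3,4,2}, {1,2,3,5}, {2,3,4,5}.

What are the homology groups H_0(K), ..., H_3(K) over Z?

H_0 = Z,  H_1 = 0,  H_2 = 0,  H_3 = Z.

We work with the vertex ordering 1 < 2 < 3 < 4 < 5. The simplices of K, each written with vertices in increasing order, are:

  0-simplices (5): [1], [2], [3], [4], [5]
  1-simplices (10): [1,2], [1,3], [1,4], [1,5], [2,3], [2,4], [2,5], [3,4], [3,5], [4,5]
  2-simplices (10): [1,2,3], [1,2,4], [1,2,5], [1,3,4], [1,3,5], [1,4,5], [2,3,4], [2,3,5], [2,4,5], [3,4,5]
  3-simplices (5): [1,2,3,4], [1,2,3,5], [1,2,4,5], [1,3,4,5], [2,3,4,5]

Hence C_0 ≅ Z^5, C_1 ≅ Z^10, C_2 ≅ Z^10, C_3 ≅ Z^5.

Boundary ∂_1: C_1 → C_0 is given by ∂[p,q] = [q] − [p]. For instance
  ∂[2,5] = [5] − [2].
This gives a 5×10 integer matrix of rank 4; reducing to Smith normal form yields diagonal entries (1,1,1,1).

∂_2: C_2 → C_1 maps a triangle to the signed sum of its edges. For instance
  ∂[2,4,5] = [4,5] − [2,5] + [2,4],
  ∂[1,3,5] = [3,5] − [1,5] + [1,3].
This gives a 10×10 integer matrix of rank 6; reducing to Smith normal form yields diagonal entries (1,1,1,1,1,1).

∂_3: C_3 → C_2 sends each 3-simplex σ to the alternating sum Σ_i (−1)^i (σ with its i-th vertex removed). For instance
  ∂[1,2,3,5] = [2,3,5] − [1,3,5] + [1,2,5] − [1,2,3],
  ∂[1,2,3,4] = [2,3,4] − [1,3,4] + [1,2,4] − [1,2,3].
This gives a 10×5 integer matrix of rank 4; reducing to Smith normal form yields diagonal entries (1,1,1,1).

Computing H_k = (kernel of ∂_k) / (image of ∂_{k+1}):

  H_0: rank C_0 − rank ∂_1 = 5 − 4 = 1, and the invariant factors of ∂_1 are all 1, so H_0 = Z.
  H_1: rank ker ∂_1 − rank ∂_2 = (10 − 4) − 6 = 0, and the invariant factors of ∂_2 are all 1, so H_1 = 0.
  H_2: rank ker ∂_2 − rank ∂_3 = (10 − 6) − 4 = 0, and the invariant factors of ∂_3 are all 1, so H_2 = 0.
  H_3: rank ker ∂_3 − rank ∂_4 = (5 − 4) − 0 = 1, and there is no ∂_4, so H_3 = Z.

(K is a triangulation of the 3-sphere S^3.)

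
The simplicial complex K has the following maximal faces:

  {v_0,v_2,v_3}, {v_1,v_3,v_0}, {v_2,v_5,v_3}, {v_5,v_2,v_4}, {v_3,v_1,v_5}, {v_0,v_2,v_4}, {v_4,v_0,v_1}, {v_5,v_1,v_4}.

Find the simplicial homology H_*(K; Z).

H_0 = Z,  H_1 = 0,  H_2 = Z.

We work with the vertex ordering v_0 < v_1 < v_2 < v_3 < v_4 < v_5. The simplices of K, each written with vertices in increasing order, are:

  0-simplices (6): [v_0], [v_1], [v_2], [v_3], [v_4], [v_5]
  1-simplices (12): [v_0,v_1], [v_0,v_2], [v_0,v_3], [v_0,v_4], [v_1,v_3], [v_1,v_4], [v_1,v_5], [v_2,v_3], [v_2,v_4], [v_2,v_5], [v_3,v_5], [v_4,v_5]
  2-simplices (8): [v_0,v_1,v_3], [v_0,v_1,v_4], [v_0,v_2,v_3], [v_0,v_2,v_4], [v_1,v_3,v_5], [v_1,v_4,v_5], [v_2,v_3,v_5], [v_2,v_4,v_5]

giving chain groups C_0 ≅ Z^6, C_1 ≅ Z^12, C_2 ≅ Z^8.

The boundary map ∂_1: C_1 → C_0 is given by ∂[p,q] = [q] − [p]. For instance
  ∂[v_1,v_4] = [v_4] − [v_1].
The 6×12 boundary matrix has rank 5 and Smith normal form diag(1,1,1,1,1).

Boundary ∂_2: C_2 → C_1 acts by ∂[p,q,r] = [q,r] − [p,r] + [p,q]. For instance
  ∂[v_2,v_4,v_5] = [v_4,v_5] − [v_2,v_5] + [v_2,v_4],
  ∂[v_0,v_2,v_4] = [v_2,v_4] − [v_0,v_4] + [v_0,v_2].
This gives a 12×8 integer matrix of rank 7; reducing to Smith normal form yields diagonal entries (1,1,1,1,1,1,1).

Now H_k = ker ∂_k / im ∂_{k+1}, so:

  H_0: rank C_0 − rank ∂_1 = 6 − 5 = 1, and the invariant factors of ∂_1 are all 1, so H_0 = Z.
  H_1: rank ker ∂_1 − rank ∂_2 = (12 − 5) − 7 = 0, and the invariant factors of ∂_2 are all 1, so H_1 = 0.
  H_2: rank ker ∂_2 − rank ∂_3 = (8 − 7) − 0 = 1, and there is no ∂_3, so H_2 = Z.

(K is a triangulation of the 2-sphere S^2.)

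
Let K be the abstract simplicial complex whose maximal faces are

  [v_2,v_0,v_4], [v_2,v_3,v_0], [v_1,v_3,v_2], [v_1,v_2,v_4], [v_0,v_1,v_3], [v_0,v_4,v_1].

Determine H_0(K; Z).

Fix the vertex order v_0 < v_1 < v_2 < v_3 < v_4 and write every simplex with vertices in increasing order. Then dim K = 2 and the simplices of K are:

  0-simplices (5): [v_0], [v_1], [v_2], [v_3], [v_4]
  1-simplices (9): [v_0,v_1], [v_0,v_2], [v_0,v_3], [v_0,v_4], [v_1,v_2], [v_1,v_3], [v_1,v_4], [v_2,v_3], [v_2,v_4]
  2-simplices (6): [v_0,v_1,v_3], [v_0,v_1,v_4], [v_0,v_2,v_3], [v_0,v_2,v_4], [v_1,v_2,v_3], [v_1,v_2,v_4]

giving chain groups C_0 ≅ Z^5, C_1 ≅ Z^9, C_2 ≅ Z^6.

Boundary ∂_1: C_1 → C_0 maps an edge to its endpoints' difference, ∂[p,q] = q − p. For instance
  ∂[v_2,v_3] = [v_3] − [v_2].
The resulting 5×9 matrix has rank 4, and its Smith normal form has invariant factors (1,1,1,1).

∂_2: C_2 → C_1 acts by ∂[p,q,r] = [q,r] − [p,r] + [p,q]. For instance
  ∂[v_0,v_2,v_4] = [v_2,v_4] − [v_0,v_4] + [v_0,v_2],
  ∂[v_1,v_2,v_4] = [v_2,v_4] − [v_1,v_4] + [v_1,v_2].
The resulting 9×6 matrix has rank 5, and its Smith normal form has invariant factors (1,1,1,1,1).

From H_k ≅ ker(∂_k) / im(∂_{k+1}) we obtain:

  H_0: rank C_0 − rank ∂_1 = 5 − 4 = 1, and the invariant factors of ∂_1 are all 1, so H_0 = Z.

(K is a triangulation of the 2-sphere S^2.)

H_0 = Z.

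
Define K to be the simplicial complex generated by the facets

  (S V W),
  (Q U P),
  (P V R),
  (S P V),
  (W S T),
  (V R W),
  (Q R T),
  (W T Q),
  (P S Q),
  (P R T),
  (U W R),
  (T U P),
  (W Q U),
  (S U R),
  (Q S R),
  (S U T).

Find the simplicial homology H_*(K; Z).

H_0 = Z,  H_1 = Z^2,  H_2 = Z.

Order the vertices as P < Q < R < S < T < U < V < W. Listing each simplex with vertices in this order, K has dimension 2 with simplices:

  0-simplices (8): P, Q, R, S, T, U, V, W
  1-simplices (24): PQ, PR, PS, PT, PU, PV, QR, QS, QT, QU, QW, RS, RT, RU, RV, RW, ST, SU, SV, SW, TU, TW, UW, VW
  2-simplices (16): PQS, PQU, PRT, PRV, PSV, PTU, QRS, QRT, QTW, QUW, RSU, RUW, RVW, STU, STW, SVW

so the chain groups are C_0 ≅ Z^8, C_1 ≅ Z^24, C_2 ≅ Z^16.

Boundary ∂_1: C_1 → C_0 sends each edge [p,q] (with p < q) to q − p. For instance
  ∂PV = V − P.
The resulting 8×24 matrix has rank 7, and its Smith normal form has invariant factors (1,1,1,1,1,1,1).

Boundary ∂_2: C_2 → C_1 acts by ∂[p,q,r] = [q,r] − [p,r] + [p,q]. For instance
  ∂SVW = VW − SW + SV,
  ∂PTU = TU − PU + PT.
This gives a 24×16 integer matrix of rank 15; reducing to Smith normal form yields diagonal entries (1,1,1,1,1,1,1,1,1,1,1,1,1,1,1).

Now H_k = ker ∂_k / im ∂_{k+1}, so:

  H_0: rank C_0 − rank ∂_1 = 8 − 7 = 1, and the invariant factors of ∂_1 are all 1, so H_0 = Z.
  H_1: rank ker ∂_1 − rank ∂_2 = (24 − 7) − 15 = 2, and the invariant factors of ∂_2 are all 1, so H_1 = Z^2.
  H_2: rank ker ∂_2 − rank ∂_3 = (16 − 15) − 0 = 1, and there is no ∂_3, so H_2 = Z.

As a check, the Euler characteristic is 8 − 24 + 16 = 0, which agrees with 1 − 2 + 1 = 0.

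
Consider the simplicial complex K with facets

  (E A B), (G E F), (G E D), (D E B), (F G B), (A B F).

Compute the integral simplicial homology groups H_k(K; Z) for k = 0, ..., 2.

H_0 = Z,  H_1 = Z,  H_2 = 0.

Order the vertices as A < B < D < E < F < G. Listing each simplex with vertices in this order, K has dimension 2 with simplices:

  0-simplices (6): A, B, D, E, F, G
  1-simplices (12): AB, AE, AF, BD, BE, BF, BG, DE, DG, EF, EG, FG
  2-simplices (6): ABE, ABF, BDE, BFG, DEG, EFG

Hence C_0 ≅ Z^6, C_1 ≅ Z^12, C_2 ≅ Z^6.

The boundary map ∂_1: C_1 → C_0 maps an edge to its endpoints' difference, ∂[p,q] = q − p. For instance
  ∂DE = E − D.
The 6×12 boundary matrix has rank 5 and Smith normal form diag(1,1,1,1,1).

∂_2: C_2 → C_1 maps a triangle to the signed sum of its edges. For instance
  ∂ABE = BE − AE + AB,
  ∂BFG = FG − BG + BF.
The 12×6 boundary matrix has rank 6 and Smith normal form diag(1,1,1,1,1,1).

Computing H_k = (kernel of ∂_k) / (image of ∂_{k+1}):

  H_0: rank C_0 − rank ∂_1 = 6 − 5 = 1, and the invariant factors of ∂_1 are all 1, so H_0 = Z.
  H_1: rank ker ∂_1 − rank ∂_2 = (12 − 5) − 6 = 1, and the invariant factors of ∂_2 are all 1, so H_1 = Z.
  H_2: rank ker ∂_2 − rank ∂_3 = (6 − 6) − 0 = 0, and there is no ∂_3, so H_2 = 0.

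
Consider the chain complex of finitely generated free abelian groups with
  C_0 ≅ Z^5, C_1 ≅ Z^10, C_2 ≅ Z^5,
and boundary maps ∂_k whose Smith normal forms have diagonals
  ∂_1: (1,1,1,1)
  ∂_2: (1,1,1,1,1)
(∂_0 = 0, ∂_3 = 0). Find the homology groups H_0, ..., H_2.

H_0 ≅ Z,  H_1 ≅ Z,  H_2 = 0.

H_0: b_0 = 5 − 0 − 4 = 1; torsion from ∂_1 factors > 1: none. So H_0 ≅ Z.
H_1: b_1 = 10 − 4 − 5 = 1; torsion from ∂_2 factors > 1: none. So H_1 ≅ Z.
H_2: b_2 = 5 − 5 − 0 = 0; torsion from ∂_3 factors > 1: none. So H_2 ≅ 0.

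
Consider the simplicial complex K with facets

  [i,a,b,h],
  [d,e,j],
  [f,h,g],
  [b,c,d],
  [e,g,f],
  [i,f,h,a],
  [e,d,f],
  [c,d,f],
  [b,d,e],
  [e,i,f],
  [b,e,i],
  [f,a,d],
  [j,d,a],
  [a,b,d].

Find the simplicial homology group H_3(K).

We work with the vertex ordering a < b < c < d < e < f < g < h < i < j. The simplices of K, each written with vertices in increasing order, are:

  0-simplices (10): a, b, c, d, e, f, g, h, i, j
  1-simplices (25): ab, ad, af, ah, ai, aj, bc, bd, be, bh, bi, cd, cf, de, df, dj, ef, eg, ei, ej, fg, fh, fi, gh, hi
  2-simplices (19): abd, abh, abi, adf, adj, afh, afi, ahi, bcd, bde, bei, bhi, cdf, def, dej, efg, efi, fgh, fhi
  3-simplices (2): abhi, afhi

giving chain groups C_0 ≅ Z^10, C_1 ≅ Z^25, C_2 ≅ Z^19, C_3 ≅ Z^2.

∂_1: C_1 → C_0 maps an edge to its endpoints' difference, ∂[p,q] = q − p.
This gives a 10×25 integer matrix of rank 9; reducing to Smith normal form yields diagonal entries (1,1,1,1,1,1,1,1,1).

∂_2: C_2 → C_1 sends each 2-simplex [p,q,r] to [q,r] − [p,r] + [p,q]. For instance
  ∂bde = de − be + bd,
  ∂def = ef − df + de.
The resulting 25×19 matrix has rank 16, and its Smith normal form has invariant factors (1,1,1,1,1,1,1,1,1,1,1,1,1,1,1,1).

The boundary map ∂_3: C_3 → C_2 sends each 3-simplex σ to the alternating sum Σ_i (−1)^i (σ with its i-th vertex removed). For instance
  ∂abhi = bhi − ahi + abi − abh,
  ∂afhi = fhi − ahi + afi − afh.
The resulting 19×2 matrix has rank 2, and its Smith normal form has invariant factors (1,1).

Computing H_k = (kernel of ∂_k) / (image of ∂_{k+1}):

  H_3: rank ker ∂_3 − rank ∂_4 = (2 − 2) − 0 = 0, and there is no ∂_4, so H_3 ≅ 0.

H_3 = 0.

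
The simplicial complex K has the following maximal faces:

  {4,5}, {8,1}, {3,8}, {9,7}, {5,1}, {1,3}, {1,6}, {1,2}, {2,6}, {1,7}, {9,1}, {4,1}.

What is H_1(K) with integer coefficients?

We work with the vertex ordering 1 < 2 < 3 < 4 < 5 < 6 < 7 < 8 < 9. The simplices of K, each written with vertices in increasing order, are:

  0-simplices (9): [1], [2], [3], [4], [5], [6], [7], [8], [9]
  1-simplices (12): [1,2], [1,3], [1,4], [1,5], [1,6], [1,7], [1,8], [1,9], [2,6], [3,8], [4,5], [7,9]

giving chain groups C_0 ≅ Z^9, C_1 ≅ Z^12.

∂_1: C_1 → C_0 maps an edge to its endpoints' difference, ∂[p,q] = q − p. For instance
  ∂[1,5] = [5] − [1].
The resulting 9×12 matrix has rank 8, and its Smith normal form has invariant factors (1,1,1,1,1,1,1,1).

From H_k ≅ ker(∂_k) / im(∂_{k+1}) we obtain:

  H_1: rank ker ∂_1 − rank ∂_2 = (12 − 8) − 0 = 4, and there is no ∂_2, so H_1 = Z^4.

H_1 ≅ Z^4.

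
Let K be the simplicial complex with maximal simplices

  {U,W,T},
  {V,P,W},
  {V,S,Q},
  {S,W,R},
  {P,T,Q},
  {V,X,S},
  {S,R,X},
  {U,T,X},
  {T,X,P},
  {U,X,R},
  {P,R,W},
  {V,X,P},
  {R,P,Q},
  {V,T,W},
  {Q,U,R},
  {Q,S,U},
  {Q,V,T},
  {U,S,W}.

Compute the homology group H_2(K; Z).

We work with the vertex ordering P < Q < R < S < T < U < V < W < X. The simplices of K, each written with vertices in increasing order, are:

  0-simplices (9): P, Q, R, S, T, U, V, W, X
  1-simplices (27): PQ, PR, PT, PV, PW, PX, QR, QS, QT, QU, QV, RS, RU, RW, RX, SU, SV, SW, SX, TU, TV, TW, TX, UW, UX, VW, VX
  2-simplices (18): PQR, PQT, PRW, PTX, PVW, PVX, QRU, QSU, QSV, QTV, RSW, RSX, RUX, SUW, SVX, TUW, TUX, TVW

giving chain groups C_0 ≅ Z^9, C_1 ≅ Z^27, C_2 ≅ Z^18.

Boundary ∂_1: C_1 → C_0 is given by ∂[p,q] = [q] − [p]. For instance
  ∂RX = X − R.
The 9×27 boundary matrix has rank 8 and Smith normal form diag(1,1,1,1,1,1,1,1).

Boundary ∂_2: C_2 → C_1 acts by ∂[p,q,r] = [q,r] − [p,r] + [p,q]. For instance
  ∂TUX = UX − TX + TU,
  ∂PVX = VX − PX + PV.
The resulting 27×18 matrix has rank 18, and its Smith normal form has invariant factors (1,1,1,1,1,1,1,1,1,1,1,1,1,1,1,1,1,2).

Now H_k = ker ∂_k / im ∂_{k+1}, so:

  H_2: rank ker ∂_2 − rank ∂_3 = (18 − 18) − 0 = 0, and there is no ∂_3, so H_2 = 0.

H_2 = 0.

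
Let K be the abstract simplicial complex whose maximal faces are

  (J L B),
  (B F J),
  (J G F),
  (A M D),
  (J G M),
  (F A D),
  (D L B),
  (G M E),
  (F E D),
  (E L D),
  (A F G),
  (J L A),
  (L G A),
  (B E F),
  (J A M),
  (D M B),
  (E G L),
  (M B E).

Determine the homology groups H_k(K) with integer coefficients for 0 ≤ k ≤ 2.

K has 9 vertices, 27 edges, 18 triangles.
rank ∂_0 = 0, rank ∂_1 = 8 ⇒ b_0 = 9 − 0 − 8 = 1; all invariant factors of ∂_1 are 1 so no torsion. So H_0 = Z.
rank ∂_1 = 8, rank ∂_2 = 18 ⇒ b_1 = 27 − 8 − 18 = 1; ∂_2 has invariant factor(s) [2] giving torsion. So H_1 = Z ⊕ Z/2Z.
rank ∂_2 = 18, rank ∂_3 = 0 ⇒ b_2 = 18 − 18 − 0 = 0. So H_2 = 0.

H_0 ≅ Z,  H_1 ≅ Z ⊕ Z/2Z,  H_2 = 0.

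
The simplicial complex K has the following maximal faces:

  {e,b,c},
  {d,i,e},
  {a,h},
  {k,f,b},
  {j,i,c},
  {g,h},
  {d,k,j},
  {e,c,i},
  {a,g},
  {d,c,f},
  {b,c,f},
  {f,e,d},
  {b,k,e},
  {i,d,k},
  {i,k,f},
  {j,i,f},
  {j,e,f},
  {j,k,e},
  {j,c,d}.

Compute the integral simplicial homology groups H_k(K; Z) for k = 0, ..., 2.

H_0 ≅ Z^2,  H_1 ≅ Z^3,  H_2 ≅ Z.

Order the vertices as a < b < c < d < e < f < g < h < i < j < k. Listing each simplex with vertices in this order, K has dimension 2 with simplices:

  0-simplices (11): a, b, c, d, e, f, g, h, i, j, k
  1-simplices (27): ag, ah, bc, be, bf, bk, cd, ce, cf, ci, cj, de, df, di, dj, dk, ef, ei, ej, ek, fi, fj, fk, gh, ij, ik, jk
  2-simplices (16): bce, bcf, bek, bfk, cdf, cdj, cei, cij, def, dei, dik, djk, efj, ejk, fij, fik

so the chain groups are C_0 ≅ Z^11, C_1 ≅ Z^27, C_2 ≅ Z^16.

∂_1: C_1 → C_0 maps an edge to its endpoints' difference, ∂[p,q] = q − p.
The 11×27 boundary matrix has rank 9 and Smith normal form diag(1,1,1,1,1,1,1,1,1).

Boundary ∂_2: C_2 → C_1 maps a triangle to the signed sum of its edges. For instance
  ∂bce = ce − be + bc,
  ∂bek = ek − bk + be.
This gives a 27×16 integer matrix of rank 15; reducing to Smith normal form yields diagonal entries (1,1,1,1,1,1,1,1,1,1,1,1,1,1,1).

Reading off H_k = ker ∂_k / im ∂_{k+1}:

  H_0: rank C_0 − rank ∂_1 = 11 − 9 = 2, and the invariant factors of ∂_1 are all 1, so H_0 = Z^2.
  H_1: rank ker ∂_1 − rank ∂_2 = (27 − 9) − 15 = 3, and the invariant factors of ∂_2 are all 1, so H_1 = Z^3.
  H_2: rank ker ∂_2 − rank ∂_3 = (16 − 15) − 0 = 1, and there is no ∂_3, so H_2 = Z.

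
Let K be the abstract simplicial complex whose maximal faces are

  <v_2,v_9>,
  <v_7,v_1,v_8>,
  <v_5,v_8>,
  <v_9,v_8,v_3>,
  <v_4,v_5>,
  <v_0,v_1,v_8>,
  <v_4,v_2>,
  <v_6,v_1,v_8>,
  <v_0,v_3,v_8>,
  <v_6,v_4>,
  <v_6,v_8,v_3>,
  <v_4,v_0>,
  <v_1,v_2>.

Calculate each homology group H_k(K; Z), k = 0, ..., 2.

Take the total order v_0 < v_1 < v_2 < v_3 < v_4 < v_5 < v_6 < v_7 < v_8 < v_9 on the vertex set. Then K (dimension 2) consists of the simplices:

  0-simplices (10): [v_0], [v_1], [v_2], [v_3], [v_4], [v_5], [v_6], [v_7], [v_8], [v_9]
  1-simplices (19): (19 of them)
  2-simplices (6): [v_0,v_1,v_8], [v_0,v_3,v_8], [v_1,v_6,v_8], [v_1,v_7,v_8], [v_3,v_6,v_8], [v_3,v_8,v_9]

giving chain groups C_0 ≅ Z^10, C_1 ≅ Z^19, C_2 ≅ Z^6.

∂_1: C_1 → C_0 is given by ∂[p,q] = [q] − [p].
The 10×19 boundary matrix has rank 9 and Smith normal form diag(1,1,1,1,1,1,1,1,1).

∂_2: C_2 → C_1 maps a triangle to the signed sum of its edges. For instance
  ∂[v_1,v_6,v_8] = [v_6,v_8] − [v_1,v_8] + [v_1,v_6],
  ∂[v_0,v_1,v_8] = [v_1,v_8] − [v_0,v_8] + [v_0,v_1].
This gives a 19×6 integer matrix of rank 6; reducing to Smith normal form yields diagonal entries (1,1,1,1,1,1).

Computing H_k = (kernel of ∂_k) / (image of ∂_{k+1}):

  H_0: rank C_0 − rank ∂_1 = 10 − 9 = 1, and the invariant factors of ∂_1 are all 1, so H_0 ≅ Z.
  H_1: rank ker ∂_1 − rank ∂_2 = (19 − 9) − 6 = 4, and the invariant factors of ∂_2 are all 1, so H_1 ≅ Z^4.
  H_2: rank ker ∂_2 − rank ∂_3 = (6 − 6) − 0 = 0, and there is no ∂_3, so H_2 ≅ 0.

As a check, the Euler characteristic is 10 − 19 + 6 = -3, which agrees with 1 − 4 + 0 = -3.

H_0 = Z,  H_1 = Z^4,  H_2 = 0.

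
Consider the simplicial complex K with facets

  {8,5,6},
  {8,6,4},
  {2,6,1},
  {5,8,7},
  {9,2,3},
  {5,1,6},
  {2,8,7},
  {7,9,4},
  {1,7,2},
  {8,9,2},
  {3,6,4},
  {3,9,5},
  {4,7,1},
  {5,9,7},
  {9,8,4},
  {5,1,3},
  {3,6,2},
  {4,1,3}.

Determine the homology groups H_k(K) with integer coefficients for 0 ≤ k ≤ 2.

Take the total order 1 < 2 < 3 < 4 < 5 < 6 < 7 < 8 < 9 on the vertex set. Then K (dimension 2) consists of the simplices:

  0-simplices (9): [1], [2], [3], [4], [5], [6], [7], [8], [9]
  1-simplices (27): (27 of them)
  2-simplices (18): [1,2,6], [1,2,7], [1,3,4], [1,3,5], [1,4,7], [1,5,6], [2,3,6], [2,3,9], [2,7,8], [2,8,9], [3,4,6], [3,5,9], [4,6,8], [4,7,9], [4,8,9], [5,6,8], [5,7,8], [5,7,9]

giving chain groups C_0 ≅ Z^9, C_1 ≅ Z^27, C_2 ≅ Z^18.

Boundary ∂_1: C_1 → C_0 is given by ∂[p,q] = [q] − [p].
As a 9×27 matrix over Z this has rank 8, with invariant factors (1,1,1,1,1,1,1,1).

∂_2: C_2 → C_1 sends each 2-simplex [p,q,r] to [q,r] − [p,r] + [p,q]. For instance
  ∂[1,4,7] = [4,7] − [1,7] + [1,4],
  ∂[3,5,9] = [5,9] − [3,9] + [3,5].
As a 27×18 matrix over Z this has rank 18, with invariant factors (1,1,1,1,1,1,1,1,1,1,1,1,1,1,1,1,1,2).

From H_k ≅ ker(∂_k) / im(∂_{k+1}) we obtain:

  H_0: rank C_0 − rank ∂_1 = 9 − 8 = 1, and the invariant factors of ∂_1 are all 1, so H_0 = Z.
  H_1: rank ker ∂_1 − rank ∂_2 = (27 − 8) − 18 = 1, and ∂_2 has invariant factor 2 > 1, so H_1 = Z ⊕ Z/2.
  H_2: rank ker ∂_2 − rank ∂_3 = (18 − 18) − 0 = 0, and there is no ∂_3, so H_2 = 0.

H_0 = Z,  H_1 = Z ⊕ Z/2,  H_2 = 0.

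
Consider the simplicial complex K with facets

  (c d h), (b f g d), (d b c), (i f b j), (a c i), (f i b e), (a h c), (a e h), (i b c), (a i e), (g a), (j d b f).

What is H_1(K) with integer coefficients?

We work with the vertex ordering a < b < c < d < e < f < g < h < i < j. The simplices of K, each written with vertices in increasing order, are:

  0-simplices (10): a, b, c, d, e, f, g, h, i, j
  1-simplices (26): ac, ae, ag, ah, ai, bc, bd, be, bf, bg, bi, bj, cd, ch, ci, df, dg, dh, dj, ef, eh, ei, fg, fi, fj, ij
  2-simplices (20): ach, aci, aeh, aei, bcd, bci, bdf, bdg, bdj, bef, bei, bfg, bfi, bfj, bij, cdh, dfg, dfj, efi, fij
  3-simplices (4): bdfg, bdfj, befi, bfij

so the chain groups are C_0 ≅ Z^10, C_1 ≅ Z^26, C_2 ≅ Z^20, C_3 ≅ Z^4.

∂_1: C_1 → C_0 sends each edge [p,q] (with p < q) to q − p. For instance
  ∂bc = c − b.
The 10×26 boundary matrix has rank 9 and Smith normal form diag(1,1,1,1,1,1,1,1,1).

∂_2: C_2 → C_1 acts by ∂[p,q,r] = [q,r] − [p,r] + [p,q]. For instance
  ∂efi = fi − ei + ef,
  ∂bci = ci − bi + bc.
As a 26×20 matrix over Z this has rank 16, with invariant factors (1,1,1,1,1,1,1,1,1,1,1,1,1,1,1,1).

∂_3: C_3 → C_2 sends each 3-simplex σ to the alternating sum Σ_i (−1)^i (σ with its i-th vertex removed). For instance
  ∂bdfj = dfj − bfj + bdj − bdf,
  ∂bdfg = dfg − bfg + bdg − bdf.
The resulting 20×4 matrix has rank 4, and its Smith normal form has invariant factors (1,1,1,1).

Now H_k = ker ∂_k / im ∂_{k+1}, so:

  H_1: rank ker ∂_1 − rank ∂_2 = (26 − 9) − 16 = 1, and the invariant factors of ∂_2 are all 1, so H_1 = Z.

H_1 ≅ Z.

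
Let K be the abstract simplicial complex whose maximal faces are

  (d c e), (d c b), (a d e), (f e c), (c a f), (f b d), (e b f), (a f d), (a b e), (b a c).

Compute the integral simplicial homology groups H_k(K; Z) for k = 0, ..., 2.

Fix the vertex order a < b < c < d < e < f and write every simplex with vertices in increasing order. Then dim K = 2 and the simplices of K are:

  0-simplices (6): a, b, c, d, e, f
  1-simplices (15): ab, ac, ad, ae, af, bc, bd, be, bf, cd, ce, cf, de, df, ef
  2-simplices (10): abc, abe, acf, ade, adf, bcd, bdf, bef, cde, cef

giving chain groups C_0 ≅ Z^6, C_1 ≅ Z^15, C_2 ≅ Z^10.

The boundary map ∂_1: C_1 → C_0 sends each edge [p,q] (with p < q) to q − p. For instance
  ∂ab = b − a.
The 6×15 boundary matrix has rank 5 and Smith normal form diag(1,1,1,1,1).

∂_2: C_2 → C_1 acts by ∂[p,q,r] = [q,r] − [p,r] + [p,q]. For instance
  ∂bef = ef − bf + be,
  ∂abe = be − ae + ab.
As a 15×10 matrix over Z this has rank 10, with invariant factors (1,1,1,1,1,1,1,1,1,2).

Reading off H_k = ker ∂_k / im ∂_{k+1}:

  H_0: rank C_0 − rank ∂_1 = 6 − 5 = 1, and the invariant factors of ∂_1 are all 1, so H_0 ≅ Z.
  H_1: rank ker ∂_1 − rank ∂_2 = (15 − 5) − 10 = 0, and ∂_2 has invariant factor 2 > 1, so H_1 ≅ Z_2.
  H_2: rank ker ∂_2 − rank ∂_3 = (10 − 10) − 0 = 0, and there is no ∂_3, so H_2 ≅ 0.

H_0 ≅ Z,  H_1 ≅ Z_2,  H_2 = 0.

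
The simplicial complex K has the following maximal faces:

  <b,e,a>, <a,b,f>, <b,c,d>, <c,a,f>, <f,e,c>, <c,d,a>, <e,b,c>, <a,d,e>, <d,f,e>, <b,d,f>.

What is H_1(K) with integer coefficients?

We work with the vertex ordering a < b < c < d < e < f. The simplices of K, each written with vertices in increasing order, are:

  0-simplices (6): a, b, c, d, e, f
  1-simplices (15): ab, ac, ad, ae, af, bc, bd, be, bf, cd, ce, cf, de, df, ef
  2-simplices (10): abe, abf, acd, acf, ade, bcd, bce, bdf, cef, def

Hence C_0 ≅ Z^6, C_1 ≅ Z^15, C_2 ≅ Z^10.

∂_1: C_1 → C_0 sends each edge [p,q] (with p < q) to q − p. For instance
  ∂ae = e − a.
The resulting 6×15 matrix has rank 5, and its Smith normal form has invariant factors (1,1,1,1,1).

Boundary ∂_2: C_2 → C_1 acts by ∂[p,q,r] = [q,r] − [p,r] + [p,q]. For instance
  ∂def = ef − df + de,
  ∂acd = cd − ad + ac.
The 15×10 boundary matrix has rank 10 and Smith normal form diag(1,1,1,1,1,1,1,1,1,2).

Now H_k = ker ∂_k / im ∂_{k+1}, so:

  H_1: rank ker ∂_1 − rank ∂_2 = (15 − 5) − 10 = 0, and ∂_2 has invariant factor 2 > 1, so H_1 ≅ Z/2.

(K is a triangulation of the real projective plane RP^2.)

H_1 = Z/2.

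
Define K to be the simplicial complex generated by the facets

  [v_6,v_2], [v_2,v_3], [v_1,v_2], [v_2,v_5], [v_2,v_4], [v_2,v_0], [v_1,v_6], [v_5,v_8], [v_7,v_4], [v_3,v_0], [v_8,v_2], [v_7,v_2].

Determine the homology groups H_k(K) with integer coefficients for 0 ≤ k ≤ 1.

H_0 = Z,  H_1 = Z^4.

Take the total order v_0 < v_1 < v_2 < v_3 < v_4 < v_5 < v_6 < v_7 < v_8 on the vertex set. Then K (dimension 1) consists of the simplices:

  0-simplices (9): [v_0], [v_1], [v_2], [v_3], [v_4], [v_5], [v_6], [v_7], [v_8]
  1-simplices (12): [v_0,v_2], [v_0,v_3], [v_1,v_2], [v_1,v_6], [v_2,v_3], [v_2,v_4], [v_2,v_5], [v_2,v_6], [v_2,v_7], [v_2,v_8], [v_4,v_7], [v_5,v_8]

giving chain groups C_0 ≅ Z^9, C_1 ≅ Z^12.

The boundary map ∂_1: C_1 → C_0 maps an edge to its endpoints' difference, ∂[p,q] = q − p. For instance
  ∂[v_2,v_6] = [v_6] − [v_2].
The 9×12 boundary matrix has rank 8 and Smith normal form diag(1,1,1,1,1,1,1,1).

Computing H_k = (kernel of ∂_k) / (image of ∂_{k+1}):

  H_0: rank C_0 − rank ∂_1 = 9 − 8 = 1, and the invariant factors of ∂_1 are all 1, so H_0 ≅ Z.
  H_1: rank ker ∂_1 − rank ∂_2 = (12 − 8) − 0 = 4, and there is no ∂_2, so H_1 ≅ Z^4.

(K is a triangulation of a wedge of 4 circles.)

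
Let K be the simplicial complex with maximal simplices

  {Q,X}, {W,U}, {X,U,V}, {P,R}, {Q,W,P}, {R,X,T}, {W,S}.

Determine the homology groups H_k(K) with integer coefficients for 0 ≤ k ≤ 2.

Fix the vertex order P < Q < R < S < T < U < V < W < X and write every simplex with vertices in increasing order. Then dim K = 2 and the simplices of K are:

  0-simplices (9): P, Q, R, S, T, U, V, W, X
  1-simplices (13): PQ, PR, PW, QW, QX, RT, RX, SW, TX, UV, UW, UX, VX
  2-simplices (3): PQW, RTX, UVX

so the chain groups are C_0 ≅ Z^9, C_1 ≅ Z^13, C_2 ≅ Z^3.

Boundary ∂_1: C_1 → C_0 sends each edge [p,q] (with p < q) to q − p. For instance
  ∂UX = X − U.
This gives a 9×13 integer matrix of rank 8; reducing to Smith normal form yields diagonal entries (1,1,1,1,1,1,1,1).

Boundary ∂_2: C_2 → C_1 sends each 2-simplex [p,q,r] to [q,r] − [p,r] + [p,q]. For instance
  ∂RTX = TX − RX + RT,
  ∂PQW = QW − PW + PQ.
This gives a 13×3 integer matrix of rank 3; reducing to Smith normal form yields diagonal entries (1,1,1).

From H_k ≅ ker(∂_k) / im(∂_{k+1}) we obtain:

  H_0: rank C_0 − rank ∂_1 = 9 − 8 = 1, and the invariant factors of ∂_1 are all 1, so H_0 = Z.
  H_1: rank ker ∂_1 − rank ∂_2 = (13 − 8) − 3 = 2, and the invariant factors of ∂_2 are all 1, so H_1 = Z^2.
  H_2: rank ker ∂_2 − rank ∂_3 = (3 − 3) − 0 = 0, and there is no ∂_3, so H_2 = 0.

H_0 ≅ Z,  H_1 ≅ Z^2,  H_2 = 0.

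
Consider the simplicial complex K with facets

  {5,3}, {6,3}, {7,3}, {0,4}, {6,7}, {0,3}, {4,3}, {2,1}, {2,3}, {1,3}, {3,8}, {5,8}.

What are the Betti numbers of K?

b_0 = 1, b_1 = 4.

We work with the vertex ordering 0 < 1 < 2 < 3 < 4 < 5 < 6 < 7 < 8. The simplices of K, each written with vertices in increasing order, are:

  0-simplices (9): [0], [1], [2], [3], [4], [5], [6], [7], [8]
  1-simplices (12): [0,3], [0,4], [1,2], [1,3], [2,3], [3,4], [3,5], [3,6], [3,7], [3,8], [5,8], [6,7]

giving chain groups C_0 ≅ Z^9, C_1 ≅ Z^12.

The boundary map ∂_1: C_1 → C_0 sends each edge [p,q] (with p < q) to q − p. For instance
  ∂[3,8] = [8] − [3].
As a 9×12 matrix over Z this has rank 8, with invariant factors (1,1,1,1,1,1,1,1).

Computing H_k = (kernel of ∂_k) / (image of ∂_{k+1}):

  H_0: rank C_0 − rank ∂_1 = 9 − 8 = 1, and the invariant factors of ∂_1 are all 1, so H_0 ≅ Z.
  H_1: rank ker ∂_1 − rank ∂_2 = (12 − 8) − 0 = 4, and there is no ∂_2, so H_1 ≅ Z^4.

(K is a triangulation of a wedge of 4 circles.)

Hence the Betti numbers are b_0 = 1, b_1 = 4.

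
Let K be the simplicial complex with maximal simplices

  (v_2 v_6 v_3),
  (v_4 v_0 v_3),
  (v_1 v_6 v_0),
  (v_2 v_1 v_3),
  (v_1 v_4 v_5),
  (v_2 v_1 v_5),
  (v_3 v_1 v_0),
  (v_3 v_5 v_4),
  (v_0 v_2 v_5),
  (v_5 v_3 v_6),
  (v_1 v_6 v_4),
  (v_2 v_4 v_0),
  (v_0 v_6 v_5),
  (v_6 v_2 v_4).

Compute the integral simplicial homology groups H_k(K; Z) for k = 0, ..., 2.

Fix the vertex order v_0 < v_1 < v_2 < v_3 < v_4 < v_5 < v_6 and write every simplex with vertices in increasing order. Then dim K = 2 and the simplices of K are:

  0-simplices (7): [v_0], [v_1], [v_2], [v_3], [v_4], [v_5], [v_6]
  1-simplices (21): (21 of them)
  2-simplices (14): (14 of them)

giving chain groups C_0 ≅ Z^7, C_1 ≅ Z^21, C_2 ≅ Z^14.

Boundary ∂_1: C_1 → C_0 is given by ∂[p,q] = [q] − [p].
This gives a 7×21 integer matrix of rank 6; reducing to Smith normal form yields diagonal entries (1,1,1,1,1,1).

Boundary ∂_2: C_2 → C_1 sends each 2-simplex [p,q,r] to [q,r] − [p,r] + [p,q]. For instance
  ∂[v_0,v_3,v_4] = [v_3,v_4] − [v_0,v_4] + [v_0,v_3],
  ∂[v_0,v_5,v_6] = [v_5,v_6] − [v_0,v_6] + [v_0,v_5].
The resulting 21×14 matrix has rank 13, and its Smith normal form has invariant factors (1,1,1,1,1,1,1,1,1,1,1,1,1).

From H_k ≅ ker(∂_k) / im(∂_{k+1}) we obtain:

  H_0: rank C_0 − rank ∂_1 = 7 − 6 = 1, and the invariant factors of ∂_1 are all 1, so H_0 = Z.
  H_1: rank ker ∂_1 − rank ∂_2 = (21 − 6) − 13 = 2, and the invariant factors of ∂_2 are all 1, so H_1 = Z^2.
  H_2: rank ker ∂_2 − rank ∂_3 = (14 − 13) − 0 = 1, and there is no ∂_3, so H_2 = Z.

As a check, the Euler characteristic is 7 − 21 + 14 = 0, which agrees with 1 − 2 + 1 = 0.

H_0 = Z,  H_1 = Z^2,  H_2 = Z.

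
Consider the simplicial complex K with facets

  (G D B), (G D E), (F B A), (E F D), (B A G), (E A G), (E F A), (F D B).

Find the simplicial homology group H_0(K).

Order the vertices as A < B < D < E < F < G. Listing each simplex with vertices in this order, K has dimension 2 with simplices:

  0-simplices (6): A, B, D, E, F, G
  1-simplices (12): AB, AE, AF, AG, BD, BF, BG, DE, DF, DG, EF, EG
  2-simplices (8): ABF, ABG, AEF, AEG, BDF, BDG, DEF, DEG

so the chain groups are C_0 ≅ Z^6, C_1 ≅ Z^12, C_2 ≅ Z^8.

The boundary map ∂_1: C_1 → C_0 is given by ∂[p,q] = [q] − [p].
As a 6×12 matrix over Z this has rank 5, with invariant factors (1,1,1,1,1).

The boundary map ∂_2: C_2 → C_1 sends each 2-simplex [p,q,r] to [q,r] − [p,r] + [p,q]. For instance
  ∂DEF = EF − DF + DE,
  ∂ABF = BF − AF + AB.
The 12×8 boundary matrix has rank 7 and Smith normal form diag(1,1,1,1,1,1,1).

Computing H_k = (kernel of ∂_k) / (image of ∂_{k+1}):

  H_0: rank C_0 − rank ∂_1 = 6 − 5 = 1, and the invariant factors of ∂_1 are all 1, so H_0 = Z.

(K is a triangulation of the 2-sphere S^2.)

H_0 = Z.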